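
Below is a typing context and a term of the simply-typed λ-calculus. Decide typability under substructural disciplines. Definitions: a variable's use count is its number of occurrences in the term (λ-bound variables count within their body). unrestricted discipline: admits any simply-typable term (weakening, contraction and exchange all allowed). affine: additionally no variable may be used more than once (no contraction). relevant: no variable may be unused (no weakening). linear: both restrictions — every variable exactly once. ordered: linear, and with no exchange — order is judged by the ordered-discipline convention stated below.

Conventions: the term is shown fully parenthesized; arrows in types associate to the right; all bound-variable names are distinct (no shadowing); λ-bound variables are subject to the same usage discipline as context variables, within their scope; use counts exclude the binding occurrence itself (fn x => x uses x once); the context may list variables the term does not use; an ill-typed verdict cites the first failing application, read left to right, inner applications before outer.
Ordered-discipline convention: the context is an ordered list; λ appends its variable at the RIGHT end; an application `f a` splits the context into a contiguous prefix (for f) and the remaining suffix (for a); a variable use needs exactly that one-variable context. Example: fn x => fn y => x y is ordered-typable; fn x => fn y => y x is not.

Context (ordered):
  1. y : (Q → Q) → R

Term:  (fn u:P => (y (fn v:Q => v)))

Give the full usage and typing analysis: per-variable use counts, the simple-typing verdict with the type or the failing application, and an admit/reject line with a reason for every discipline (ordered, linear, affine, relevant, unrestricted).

use counts: y: 1×; u (λ-bound): 0×; v (λ-bound): 1×
uses in reading order: y, v
typing: well-typed — term : P → R
ordered: ✗, needs weakening: u unused
linear: ✗, needs weakening: u unused
affine: ✓, y, u, v: no repeats, contraction unneeded
relevant: ✗, needs weakening: u unused
unrestricted: ✓, well-typed at P → R; no restrictions here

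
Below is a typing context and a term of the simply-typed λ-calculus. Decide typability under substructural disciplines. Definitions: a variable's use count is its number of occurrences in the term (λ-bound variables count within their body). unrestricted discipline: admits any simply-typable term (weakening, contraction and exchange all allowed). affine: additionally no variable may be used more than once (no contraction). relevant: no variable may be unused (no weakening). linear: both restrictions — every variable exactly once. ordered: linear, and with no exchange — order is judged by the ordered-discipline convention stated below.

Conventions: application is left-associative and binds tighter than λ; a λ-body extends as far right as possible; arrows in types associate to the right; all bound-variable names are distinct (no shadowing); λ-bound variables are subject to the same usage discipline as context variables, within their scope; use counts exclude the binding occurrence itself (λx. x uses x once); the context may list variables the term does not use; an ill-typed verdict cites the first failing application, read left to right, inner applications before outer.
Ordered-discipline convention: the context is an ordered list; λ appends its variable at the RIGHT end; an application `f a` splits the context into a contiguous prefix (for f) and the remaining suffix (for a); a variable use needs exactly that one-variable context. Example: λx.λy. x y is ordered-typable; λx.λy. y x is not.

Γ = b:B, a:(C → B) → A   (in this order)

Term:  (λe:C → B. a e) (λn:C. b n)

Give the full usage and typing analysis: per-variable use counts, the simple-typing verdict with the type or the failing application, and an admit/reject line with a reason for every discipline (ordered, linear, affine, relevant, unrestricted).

variable uses: b: 1×; a: 1×; e [bound]: 1×; n [bound]: 1×
uses in reading order: a, e, b, n
typing: ill-typed: non-function type B applied to an argument
ordered ✗ (the type mismatch rejects it)
linear ✗ (not simply typable)
affine ✗ (fails simple typing)
relevant ✗ (a type mismatch blocks all five)
unrestricted ✗ (the type mismatch rejects it)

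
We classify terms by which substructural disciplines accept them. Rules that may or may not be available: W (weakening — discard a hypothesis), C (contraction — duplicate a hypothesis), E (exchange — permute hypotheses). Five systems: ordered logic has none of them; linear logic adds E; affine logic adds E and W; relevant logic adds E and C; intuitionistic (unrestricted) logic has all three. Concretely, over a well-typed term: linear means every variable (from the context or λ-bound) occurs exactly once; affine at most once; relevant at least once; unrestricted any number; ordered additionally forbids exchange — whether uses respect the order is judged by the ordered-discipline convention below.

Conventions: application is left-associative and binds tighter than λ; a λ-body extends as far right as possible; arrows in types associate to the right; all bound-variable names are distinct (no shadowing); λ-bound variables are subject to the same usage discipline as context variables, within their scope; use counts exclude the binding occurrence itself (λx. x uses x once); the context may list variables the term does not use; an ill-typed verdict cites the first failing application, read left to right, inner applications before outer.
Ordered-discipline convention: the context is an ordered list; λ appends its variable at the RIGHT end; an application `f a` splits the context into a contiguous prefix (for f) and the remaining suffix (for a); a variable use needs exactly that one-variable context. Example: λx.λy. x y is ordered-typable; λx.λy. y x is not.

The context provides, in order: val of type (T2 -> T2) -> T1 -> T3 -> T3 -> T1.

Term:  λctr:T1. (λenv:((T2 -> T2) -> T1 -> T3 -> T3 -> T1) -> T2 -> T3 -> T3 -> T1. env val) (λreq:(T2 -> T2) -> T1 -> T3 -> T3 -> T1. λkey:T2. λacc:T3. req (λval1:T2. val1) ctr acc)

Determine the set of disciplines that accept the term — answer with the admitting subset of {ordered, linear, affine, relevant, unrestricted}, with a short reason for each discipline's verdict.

accepted by: affine, unrestricted
use counts: val ×1, ctr (λ-bound) ×1, env (λ-bound) ×1, req (λ-bound) ×1, key (λ-bound) ×0, acc (λ-bound) ×1, val1 (λ-bound) ×1
left-to-right use order: env, val, req, val1, ctr, acc
typing: ✓ — T1 -> T2 -> T3 -> T3 -> T1
ordered: ✗, unused: key — weakening required
linear: ✗, unused: key — weakening required
affine: ✓, at most one use each (val, ctr, env, req, key, acc, val1)
relevant: ✗, unused: key — weakening required
unrestricted: ✓, type-checks (T1 -> T2 -> T3 -> T3 -> T1) and nothing is barred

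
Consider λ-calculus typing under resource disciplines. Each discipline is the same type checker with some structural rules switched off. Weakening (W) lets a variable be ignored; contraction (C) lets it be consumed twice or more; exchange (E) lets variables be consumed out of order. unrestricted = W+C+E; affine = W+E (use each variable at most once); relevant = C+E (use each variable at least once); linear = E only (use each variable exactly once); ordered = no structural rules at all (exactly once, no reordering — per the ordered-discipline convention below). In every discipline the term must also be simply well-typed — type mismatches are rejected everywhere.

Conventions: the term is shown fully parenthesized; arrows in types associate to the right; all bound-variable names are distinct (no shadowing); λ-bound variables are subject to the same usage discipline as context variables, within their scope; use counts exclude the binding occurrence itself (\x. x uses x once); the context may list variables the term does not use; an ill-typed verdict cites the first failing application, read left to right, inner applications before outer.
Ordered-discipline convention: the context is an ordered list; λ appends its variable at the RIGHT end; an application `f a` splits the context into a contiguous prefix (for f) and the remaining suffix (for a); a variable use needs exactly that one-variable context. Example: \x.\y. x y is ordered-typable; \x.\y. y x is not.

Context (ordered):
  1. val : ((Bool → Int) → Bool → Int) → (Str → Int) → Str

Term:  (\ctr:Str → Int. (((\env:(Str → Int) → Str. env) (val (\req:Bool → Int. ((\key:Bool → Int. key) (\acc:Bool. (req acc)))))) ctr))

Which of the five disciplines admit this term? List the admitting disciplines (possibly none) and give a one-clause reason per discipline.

admitting disciplines: ordered, linear, affine, relevant, unrestricted
usage: val ×1, ctr [bound] ×1, env [bound] ×1, req [bound] ×1, key [bound] ×1, acc [bound] ×1
order of uses: env, val, key, req, acc, ctr
typing: well-typed at (Str → Int) → Str
ordered ✓ (single-use (val, ctr, env, req, key, acc), ordered derivation ok)
linear ✓ (exactly-once usage across val, ctr, env, req, key, acc)
affine ✓ (no duplicate uses among val, ctr, env, req, key, acc)
relevant ✓ (every one of val, ctr, env, req, key, acc appears)
unrestricted ✓ (typability at (Str → Int) → Str is all that's needed)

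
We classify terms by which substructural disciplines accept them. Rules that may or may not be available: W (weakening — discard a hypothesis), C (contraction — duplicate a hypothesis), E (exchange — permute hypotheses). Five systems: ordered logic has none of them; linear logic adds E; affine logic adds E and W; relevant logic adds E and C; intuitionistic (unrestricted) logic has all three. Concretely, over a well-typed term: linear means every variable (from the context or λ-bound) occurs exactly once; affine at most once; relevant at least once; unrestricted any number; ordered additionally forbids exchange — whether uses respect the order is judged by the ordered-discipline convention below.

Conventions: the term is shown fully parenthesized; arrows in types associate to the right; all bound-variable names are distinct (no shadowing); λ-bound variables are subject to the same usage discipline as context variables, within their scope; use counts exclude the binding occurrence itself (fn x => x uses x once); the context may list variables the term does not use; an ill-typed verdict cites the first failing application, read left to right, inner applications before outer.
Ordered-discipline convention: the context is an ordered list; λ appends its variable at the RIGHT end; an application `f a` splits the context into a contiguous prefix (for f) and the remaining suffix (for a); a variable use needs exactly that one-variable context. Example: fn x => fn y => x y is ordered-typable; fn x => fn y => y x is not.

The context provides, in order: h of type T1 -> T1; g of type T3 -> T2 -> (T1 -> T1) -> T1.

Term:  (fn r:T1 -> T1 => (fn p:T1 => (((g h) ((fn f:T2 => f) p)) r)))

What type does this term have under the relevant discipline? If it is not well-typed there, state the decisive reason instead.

not well-typed under relevant — the type mismatch rejects it
use counts: h: 1×, g: 1×, r (bound): 1×, p (bound): 1×, f (bound): 1×
left-to-right use order: g, h, f, p, r
typing: ill-typed: an argument T1 -> T1 mismatches the expected T3
per-discipline verdicts: ordered ✗ | linear ✗ | affine ✗ | relevant ✗ | unrestricted ✗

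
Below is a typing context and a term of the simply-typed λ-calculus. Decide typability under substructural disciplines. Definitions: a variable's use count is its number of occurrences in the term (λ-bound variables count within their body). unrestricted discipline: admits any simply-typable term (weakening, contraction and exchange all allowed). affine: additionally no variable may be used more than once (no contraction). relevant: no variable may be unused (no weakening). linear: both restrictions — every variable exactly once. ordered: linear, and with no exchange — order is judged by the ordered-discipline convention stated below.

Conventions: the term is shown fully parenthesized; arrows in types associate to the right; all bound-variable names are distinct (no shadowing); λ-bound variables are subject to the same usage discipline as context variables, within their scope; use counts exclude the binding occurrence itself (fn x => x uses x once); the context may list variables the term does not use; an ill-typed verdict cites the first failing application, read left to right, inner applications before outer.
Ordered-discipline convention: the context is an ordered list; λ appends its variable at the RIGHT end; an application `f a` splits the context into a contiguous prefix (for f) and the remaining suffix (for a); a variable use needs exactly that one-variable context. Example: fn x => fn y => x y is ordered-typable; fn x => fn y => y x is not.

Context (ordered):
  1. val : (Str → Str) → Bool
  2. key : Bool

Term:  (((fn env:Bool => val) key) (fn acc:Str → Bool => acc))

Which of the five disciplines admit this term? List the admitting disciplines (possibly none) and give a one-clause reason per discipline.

admitted in: none
use counts: val: 1×, key: 1×, env (λ-bound): 0×, acc (λ-bound): 1×
left-to-right use order: val, key, acc
typing: ill-typed: an argument (Str → Bool) → Str → Bool mismatches the expected Str → Str
ordered: ✗, fails simple typing
linear: ✗, a type mismatch blocks all five
affine: ✗, the type mismatch rejects it
relevant: ✗, not simply typable
unrestricted: ✗, fails simple typing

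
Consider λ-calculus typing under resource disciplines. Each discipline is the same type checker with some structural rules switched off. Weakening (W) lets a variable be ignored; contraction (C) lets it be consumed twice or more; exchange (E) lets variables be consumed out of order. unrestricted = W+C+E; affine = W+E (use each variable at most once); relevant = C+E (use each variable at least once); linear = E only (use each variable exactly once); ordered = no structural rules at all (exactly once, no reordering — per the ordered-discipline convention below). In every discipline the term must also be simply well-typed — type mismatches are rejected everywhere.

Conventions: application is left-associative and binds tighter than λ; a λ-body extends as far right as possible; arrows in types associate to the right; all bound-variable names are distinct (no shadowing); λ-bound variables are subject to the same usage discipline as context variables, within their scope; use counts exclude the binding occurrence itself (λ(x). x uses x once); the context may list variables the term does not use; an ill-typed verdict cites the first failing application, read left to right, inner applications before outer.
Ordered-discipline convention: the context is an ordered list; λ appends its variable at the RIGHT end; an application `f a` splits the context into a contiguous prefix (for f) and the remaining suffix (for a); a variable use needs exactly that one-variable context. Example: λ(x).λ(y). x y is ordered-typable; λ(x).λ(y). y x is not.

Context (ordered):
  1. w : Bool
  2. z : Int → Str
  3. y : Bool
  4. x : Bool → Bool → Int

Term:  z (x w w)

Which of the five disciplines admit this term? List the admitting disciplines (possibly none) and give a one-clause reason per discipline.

accepted by: unrestricted
variable uses: w ×2; z ×1; y ×0; x ×1
use order (left to right): z, x, w, w
typing: ✓ — Str
ordered ✗ (w ×2 used more than once (contraction); y never used (weakening))
linear ✗ (w ×2 used more than once (contraction); y never used (weakening))
affine ✗ (w ×2 used more than once (contraction))
relevant ✗ (y never used (weakening))
unrestricted ✓ (well-typed at Str; no restrictions here)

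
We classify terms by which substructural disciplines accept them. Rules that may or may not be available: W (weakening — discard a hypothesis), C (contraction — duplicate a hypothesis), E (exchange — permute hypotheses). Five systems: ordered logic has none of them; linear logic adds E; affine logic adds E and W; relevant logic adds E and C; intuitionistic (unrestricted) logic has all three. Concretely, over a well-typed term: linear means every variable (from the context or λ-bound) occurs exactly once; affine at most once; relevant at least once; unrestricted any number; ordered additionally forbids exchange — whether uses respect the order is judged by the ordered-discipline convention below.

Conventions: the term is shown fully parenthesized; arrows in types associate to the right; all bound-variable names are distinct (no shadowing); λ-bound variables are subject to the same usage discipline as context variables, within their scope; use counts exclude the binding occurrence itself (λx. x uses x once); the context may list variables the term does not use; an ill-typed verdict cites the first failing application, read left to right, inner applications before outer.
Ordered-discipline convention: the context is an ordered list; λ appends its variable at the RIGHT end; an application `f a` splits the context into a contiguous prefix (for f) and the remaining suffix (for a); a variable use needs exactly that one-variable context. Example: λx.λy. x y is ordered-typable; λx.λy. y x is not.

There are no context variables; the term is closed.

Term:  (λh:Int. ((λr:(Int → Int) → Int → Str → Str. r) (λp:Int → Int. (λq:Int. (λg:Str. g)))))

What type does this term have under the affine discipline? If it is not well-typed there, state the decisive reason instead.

term : Int → (Int → Int) → Int → Str → Str
variable uses: h [bound] ×0, r [bound] ×1, p [bound] ×0, q [bound] ×0, g [bound] ×1
order of uses: r, g
typing: well-typed at Int → (Int → Int) → Int → Str → Str
across the five disciplines: ordered ✗ | linear ✗ | affine ✓ | relevant ✗ | unrestricted ✓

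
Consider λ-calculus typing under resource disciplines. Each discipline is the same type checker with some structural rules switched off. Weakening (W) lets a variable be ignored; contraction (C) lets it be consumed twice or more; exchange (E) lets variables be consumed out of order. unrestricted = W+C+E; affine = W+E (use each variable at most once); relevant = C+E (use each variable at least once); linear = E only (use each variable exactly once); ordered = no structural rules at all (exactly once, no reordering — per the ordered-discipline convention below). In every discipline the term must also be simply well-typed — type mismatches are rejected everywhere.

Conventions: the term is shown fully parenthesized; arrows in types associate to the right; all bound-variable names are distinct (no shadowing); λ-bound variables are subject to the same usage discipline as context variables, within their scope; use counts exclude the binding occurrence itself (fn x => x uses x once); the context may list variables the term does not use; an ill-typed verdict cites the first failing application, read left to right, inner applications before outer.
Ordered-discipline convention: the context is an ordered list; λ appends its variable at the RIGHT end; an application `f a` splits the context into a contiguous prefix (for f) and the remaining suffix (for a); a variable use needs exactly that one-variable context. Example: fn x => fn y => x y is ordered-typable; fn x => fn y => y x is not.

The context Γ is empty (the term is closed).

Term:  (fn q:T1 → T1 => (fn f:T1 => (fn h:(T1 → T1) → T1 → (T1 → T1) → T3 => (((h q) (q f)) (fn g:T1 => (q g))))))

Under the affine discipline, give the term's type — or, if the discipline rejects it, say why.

not well-typed under affine — q ×3 used more than once (contraction)
variable uses: q [bound]=3; f [bound]=1; h [bound]=1; g [bound]=1
uses in reading order: h, q, q, f, q, g
typing: ✓ — (T1 → T1) → T1 → ((T1 → T1) → T1 → (T1 → T1) → T3) → T3
summary: ordered ✗ | linear ✗ | affine ✗ | relevant ✓ | unrestricted ✓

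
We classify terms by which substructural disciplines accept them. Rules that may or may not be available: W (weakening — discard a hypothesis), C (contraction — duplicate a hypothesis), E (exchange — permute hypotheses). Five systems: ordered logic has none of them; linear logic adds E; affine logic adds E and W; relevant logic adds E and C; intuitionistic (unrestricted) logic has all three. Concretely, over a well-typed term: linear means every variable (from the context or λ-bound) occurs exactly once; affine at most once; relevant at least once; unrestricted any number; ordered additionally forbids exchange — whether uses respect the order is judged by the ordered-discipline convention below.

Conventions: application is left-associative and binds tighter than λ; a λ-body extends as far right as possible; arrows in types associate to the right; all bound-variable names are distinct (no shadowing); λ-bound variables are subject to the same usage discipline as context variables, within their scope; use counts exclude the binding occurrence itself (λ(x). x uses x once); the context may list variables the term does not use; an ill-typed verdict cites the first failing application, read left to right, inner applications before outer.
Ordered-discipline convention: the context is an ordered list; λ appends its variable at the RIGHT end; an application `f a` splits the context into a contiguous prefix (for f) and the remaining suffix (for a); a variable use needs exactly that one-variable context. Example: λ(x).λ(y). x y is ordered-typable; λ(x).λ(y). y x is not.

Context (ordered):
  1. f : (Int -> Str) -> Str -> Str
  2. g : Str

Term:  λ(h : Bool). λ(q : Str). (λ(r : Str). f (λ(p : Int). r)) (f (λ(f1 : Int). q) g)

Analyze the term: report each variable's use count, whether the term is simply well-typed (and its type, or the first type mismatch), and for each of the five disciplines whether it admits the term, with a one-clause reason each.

use counts: f: 2×; g: 1×; h (bound): 0×; q (bound): 1×; r (bound): 1×; p (bound): 0×; f1 (bound): 0×
uses in reading order: f, r, f, q, g
typing: the term checks, with type Bool -> Str -> Str -> Str
ordered: ✗, needs contraction — f ×2; h, p, f1 left unused
linear: ✗, needs contraction — f ×2; h, p, f1 left unused
affine: ✗, needs contraction — f ×2
relevant: ✗, h, p, f1 left unused
unrestricted: ✓, simply typable at Bool -> Str -> Str -> Str; W, C, E all held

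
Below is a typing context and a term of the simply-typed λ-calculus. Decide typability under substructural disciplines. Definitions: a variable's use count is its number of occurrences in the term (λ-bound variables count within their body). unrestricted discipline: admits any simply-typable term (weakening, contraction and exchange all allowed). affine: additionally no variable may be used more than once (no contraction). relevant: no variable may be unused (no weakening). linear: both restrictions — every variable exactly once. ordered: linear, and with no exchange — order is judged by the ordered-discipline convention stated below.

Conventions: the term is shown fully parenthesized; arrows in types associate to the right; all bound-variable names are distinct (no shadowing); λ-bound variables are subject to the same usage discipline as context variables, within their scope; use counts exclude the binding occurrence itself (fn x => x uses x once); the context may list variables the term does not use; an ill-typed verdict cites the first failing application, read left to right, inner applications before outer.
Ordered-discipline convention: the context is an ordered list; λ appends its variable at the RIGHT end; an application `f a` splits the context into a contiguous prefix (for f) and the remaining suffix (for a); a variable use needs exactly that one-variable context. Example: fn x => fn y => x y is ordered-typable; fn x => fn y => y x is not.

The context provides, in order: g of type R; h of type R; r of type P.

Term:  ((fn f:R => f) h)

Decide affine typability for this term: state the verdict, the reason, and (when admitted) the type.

yes — g, h, r, f: no repeats, contraction unneeded; term : R
use counts: g=0, h=1, r=0, f [bound]=1
uses in reading order: f, h
typing: well-typed — term : R
per-discipline verdicts: ordered ✗ · linear ✗ · affine ✓ · relevant ✗ · unrestricted ✓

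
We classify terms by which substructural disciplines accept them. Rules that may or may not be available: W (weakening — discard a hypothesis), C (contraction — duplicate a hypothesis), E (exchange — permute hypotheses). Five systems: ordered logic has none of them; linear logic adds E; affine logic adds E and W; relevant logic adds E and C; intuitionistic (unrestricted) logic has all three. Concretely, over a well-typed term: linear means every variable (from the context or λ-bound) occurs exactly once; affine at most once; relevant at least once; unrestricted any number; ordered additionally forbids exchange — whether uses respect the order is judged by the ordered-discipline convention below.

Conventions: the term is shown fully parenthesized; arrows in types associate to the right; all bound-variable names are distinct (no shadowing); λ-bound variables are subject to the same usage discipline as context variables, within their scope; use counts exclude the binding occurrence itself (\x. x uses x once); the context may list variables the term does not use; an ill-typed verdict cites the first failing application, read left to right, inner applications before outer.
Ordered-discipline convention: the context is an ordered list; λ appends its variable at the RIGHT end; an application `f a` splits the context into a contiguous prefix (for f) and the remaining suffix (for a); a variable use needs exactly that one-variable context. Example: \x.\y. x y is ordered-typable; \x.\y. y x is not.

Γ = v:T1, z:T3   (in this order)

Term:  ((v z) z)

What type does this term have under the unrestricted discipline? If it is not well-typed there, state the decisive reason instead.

not well-typed under unrestricted — the type mismatch rejects it
counts: v: 1, z: 2
uses in reading order: v, z, z
typing: ill-typed: non-arrow in function slot: T1
per-discipline verdicts: ordered ✗; linear ✗; affine ✗; relevant ✗; unrestricted ✗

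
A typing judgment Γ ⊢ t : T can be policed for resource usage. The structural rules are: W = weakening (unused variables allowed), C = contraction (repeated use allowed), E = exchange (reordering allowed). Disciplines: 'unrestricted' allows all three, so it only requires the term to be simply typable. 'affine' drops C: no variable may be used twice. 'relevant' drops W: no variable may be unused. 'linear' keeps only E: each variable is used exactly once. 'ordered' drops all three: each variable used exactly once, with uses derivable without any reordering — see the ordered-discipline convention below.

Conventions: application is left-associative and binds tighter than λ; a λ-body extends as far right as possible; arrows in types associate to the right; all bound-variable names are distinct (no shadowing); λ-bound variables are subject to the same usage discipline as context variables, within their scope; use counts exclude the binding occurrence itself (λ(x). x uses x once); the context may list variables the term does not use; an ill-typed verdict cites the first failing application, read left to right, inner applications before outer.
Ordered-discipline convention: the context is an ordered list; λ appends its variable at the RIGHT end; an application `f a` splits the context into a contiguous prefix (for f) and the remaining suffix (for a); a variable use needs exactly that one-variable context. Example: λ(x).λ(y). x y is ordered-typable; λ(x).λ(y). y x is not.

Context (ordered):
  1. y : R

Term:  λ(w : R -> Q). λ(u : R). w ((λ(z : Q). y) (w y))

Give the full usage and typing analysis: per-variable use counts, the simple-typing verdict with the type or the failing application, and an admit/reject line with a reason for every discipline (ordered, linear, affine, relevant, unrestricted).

variable uses: y: 2×; w (bound): 2×; u (bound): 0×; z (bound): 0×
use order (left to right): w, y, w, y
typing: well-typed at (R -> Q) -> R -> Q
ordered ✗ (y ×2, w ×2 used more than once (contraction); needs weakening: u, z unused)
linear ✗ (y ×2, w ×2 used more than once (contraction); needs weakening: u, z unused)
affine ✗ (y ×2, w ×2 used more than once (contraction))
relevant ✗ (needs weakening: u, z unused)
unrestricted ✓ (typability at (R -> Q) -> R -> Q is all that's needed)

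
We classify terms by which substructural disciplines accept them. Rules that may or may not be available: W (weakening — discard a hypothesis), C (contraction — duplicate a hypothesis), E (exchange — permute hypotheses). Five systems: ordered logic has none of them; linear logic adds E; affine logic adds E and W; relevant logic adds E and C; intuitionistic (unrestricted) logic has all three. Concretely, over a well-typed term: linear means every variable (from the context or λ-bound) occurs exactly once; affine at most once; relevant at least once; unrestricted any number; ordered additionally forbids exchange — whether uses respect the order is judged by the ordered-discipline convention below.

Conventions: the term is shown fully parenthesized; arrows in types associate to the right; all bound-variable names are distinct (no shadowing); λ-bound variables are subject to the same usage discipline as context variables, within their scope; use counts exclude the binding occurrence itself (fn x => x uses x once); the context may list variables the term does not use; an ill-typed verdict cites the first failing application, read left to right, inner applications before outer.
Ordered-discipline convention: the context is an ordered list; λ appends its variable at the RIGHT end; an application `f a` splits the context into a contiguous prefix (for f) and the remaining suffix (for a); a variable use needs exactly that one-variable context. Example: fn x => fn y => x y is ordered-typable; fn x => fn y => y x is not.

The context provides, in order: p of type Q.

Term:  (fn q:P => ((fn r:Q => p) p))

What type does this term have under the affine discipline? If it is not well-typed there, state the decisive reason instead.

not well-typed under affine — p ×2 used more than once (contraction)
counts: p=2; q (bound)=0; r (bound)=0
order of uses: p, p
typing: well-typed at P → Q
across the five disciplines: ordered ✗, linear ✗, affine ✗, relevant ✗, unrestricted ✓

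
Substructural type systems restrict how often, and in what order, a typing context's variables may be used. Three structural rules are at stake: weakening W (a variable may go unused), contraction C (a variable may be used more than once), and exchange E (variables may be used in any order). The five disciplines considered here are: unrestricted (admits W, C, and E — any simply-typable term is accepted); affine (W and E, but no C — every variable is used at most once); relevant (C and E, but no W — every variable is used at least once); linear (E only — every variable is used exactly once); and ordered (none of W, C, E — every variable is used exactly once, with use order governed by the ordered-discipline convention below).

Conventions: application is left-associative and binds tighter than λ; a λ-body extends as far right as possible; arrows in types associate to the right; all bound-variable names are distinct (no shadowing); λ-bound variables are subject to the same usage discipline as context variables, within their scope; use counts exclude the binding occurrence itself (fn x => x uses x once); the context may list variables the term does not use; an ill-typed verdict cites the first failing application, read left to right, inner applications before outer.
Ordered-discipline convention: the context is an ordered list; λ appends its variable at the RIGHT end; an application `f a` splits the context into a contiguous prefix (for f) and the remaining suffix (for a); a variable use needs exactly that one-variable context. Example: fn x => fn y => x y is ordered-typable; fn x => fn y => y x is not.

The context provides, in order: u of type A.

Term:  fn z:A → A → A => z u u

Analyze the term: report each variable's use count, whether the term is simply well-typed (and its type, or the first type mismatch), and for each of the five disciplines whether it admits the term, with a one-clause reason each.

usage: u=2, z (bound)=1
uses in reading order: z, u, u
typing: the term checks, with type (A → A → A) → A
ordered: ✗, needs contraction — u ×2
linear: ✗, needs contraction — u ×2
affine: ✗, needs contraction — u ×2
relevant: ✓, at least one use each (u, z)
unrestricted: ✓, type-checks ((A → A → A) → A) and nothing is barred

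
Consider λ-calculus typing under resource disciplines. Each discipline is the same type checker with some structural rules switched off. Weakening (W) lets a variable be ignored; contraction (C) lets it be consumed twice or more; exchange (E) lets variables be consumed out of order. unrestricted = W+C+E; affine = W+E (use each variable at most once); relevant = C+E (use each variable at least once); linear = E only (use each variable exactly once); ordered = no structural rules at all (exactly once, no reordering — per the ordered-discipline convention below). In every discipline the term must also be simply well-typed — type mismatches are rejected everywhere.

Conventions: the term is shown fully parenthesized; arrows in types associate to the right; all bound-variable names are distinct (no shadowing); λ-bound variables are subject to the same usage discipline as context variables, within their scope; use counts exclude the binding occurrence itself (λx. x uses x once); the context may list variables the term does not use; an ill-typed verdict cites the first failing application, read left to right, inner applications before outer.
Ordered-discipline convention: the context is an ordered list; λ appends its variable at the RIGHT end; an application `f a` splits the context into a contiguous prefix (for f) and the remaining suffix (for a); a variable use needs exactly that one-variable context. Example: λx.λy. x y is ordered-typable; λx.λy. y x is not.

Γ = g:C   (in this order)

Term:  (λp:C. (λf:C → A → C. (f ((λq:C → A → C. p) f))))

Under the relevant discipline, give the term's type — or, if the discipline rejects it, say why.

not well-typed under relevant — unused: g, q — weakening required
counts: g=0; p (λ-bound)=1; f (λ-bound)=2; q (λ-bound)=0
left-to-right use order: f, p, f
typing: well-typed — term : C → (C → A → C) → A → C
across the five disciplines: ordered ✗, linear ✗, affine ✗, relevant ✗, unrestricted ✓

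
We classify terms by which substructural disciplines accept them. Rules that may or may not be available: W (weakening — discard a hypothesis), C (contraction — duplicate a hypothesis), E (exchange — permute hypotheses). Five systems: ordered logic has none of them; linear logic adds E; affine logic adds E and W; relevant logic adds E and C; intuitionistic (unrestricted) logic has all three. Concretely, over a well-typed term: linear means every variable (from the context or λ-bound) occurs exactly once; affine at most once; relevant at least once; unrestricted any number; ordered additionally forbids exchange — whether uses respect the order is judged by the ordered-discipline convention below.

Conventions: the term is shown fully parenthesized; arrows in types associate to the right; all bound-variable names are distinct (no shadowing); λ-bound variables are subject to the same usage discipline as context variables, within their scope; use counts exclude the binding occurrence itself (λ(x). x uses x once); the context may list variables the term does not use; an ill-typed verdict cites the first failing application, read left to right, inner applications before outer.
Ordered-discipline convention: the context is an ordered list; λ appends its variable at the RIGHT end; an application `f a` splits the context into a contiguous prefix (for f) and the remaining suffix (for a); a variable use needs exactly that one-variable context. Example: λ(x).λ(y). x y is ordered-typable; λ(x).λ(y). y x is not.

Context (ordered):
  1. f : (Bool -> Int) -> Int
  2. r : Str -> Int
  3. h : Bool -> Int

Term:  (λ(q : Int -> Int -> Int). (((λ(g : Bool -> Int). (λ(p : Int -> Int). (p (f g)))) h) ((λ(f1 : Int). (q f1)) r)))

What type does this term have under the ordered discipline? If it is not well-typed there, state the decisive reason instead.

not well-typed under ordered — fails simple typing
counts: f: 1, r: 1, h: 1, q (λ-bound): 1, g (λ-bound): 1, p (λ-bound): 1, f1 (λ-bound): 1
use order (left to right): p, f, g, h, q, f1, r
typing: ill-typed: argument of type Str -> Int where Int is required
across the five disciplines: ordered ✗; linear ✗; affine ✗; relevant ✗; unrestricted ✗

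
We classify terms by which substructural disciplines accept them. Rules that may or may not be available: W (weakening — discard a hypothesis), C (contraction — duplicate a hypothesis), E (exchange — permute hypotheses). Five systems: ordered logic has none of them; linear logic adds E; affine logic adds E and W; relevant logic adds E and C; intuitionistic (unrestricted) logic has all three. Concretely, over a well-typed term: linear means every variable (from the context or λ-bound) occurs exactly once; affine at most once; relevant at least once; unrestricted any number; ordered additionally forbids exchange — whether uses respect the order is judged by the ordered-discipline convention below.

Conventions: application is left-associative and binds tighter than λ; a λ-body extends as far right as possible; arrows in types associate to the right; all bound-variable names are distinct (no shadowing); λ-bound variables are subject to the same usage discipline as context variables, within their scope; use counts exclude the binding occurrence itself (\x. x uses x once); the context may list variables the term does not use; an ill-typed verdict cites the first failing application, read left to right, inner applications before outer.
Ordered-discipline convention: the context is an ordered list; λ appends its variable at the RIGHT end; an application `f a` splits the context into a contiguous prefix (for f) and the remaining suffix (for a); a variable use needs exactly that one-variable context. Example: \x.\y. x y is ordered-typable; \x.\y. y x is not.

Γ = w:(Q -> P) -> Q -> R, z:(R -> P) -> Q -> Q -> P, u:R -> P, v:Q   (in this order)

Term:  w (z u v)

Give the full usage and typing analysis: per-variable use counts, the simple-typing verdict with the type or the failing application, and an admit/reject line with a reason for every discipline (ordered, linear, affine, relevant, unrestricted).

variable uses: w: 1×; z: 1×; u: 1×; v: 1×
use order (left to right): w, z, u, v
typing: well-typed — term : Q -> R
ordered ✓ (one use each (w, z, u, v); ordered split holds)
linear ✓ (w, z, u, v: one use apiece)
affine ✓ (at most one use each (w, z, u, v))
relevant ✓ (none of w, z, u, v goes unused)
unrestricted ✓ (simply typable at Q -> R; W, C, E all held)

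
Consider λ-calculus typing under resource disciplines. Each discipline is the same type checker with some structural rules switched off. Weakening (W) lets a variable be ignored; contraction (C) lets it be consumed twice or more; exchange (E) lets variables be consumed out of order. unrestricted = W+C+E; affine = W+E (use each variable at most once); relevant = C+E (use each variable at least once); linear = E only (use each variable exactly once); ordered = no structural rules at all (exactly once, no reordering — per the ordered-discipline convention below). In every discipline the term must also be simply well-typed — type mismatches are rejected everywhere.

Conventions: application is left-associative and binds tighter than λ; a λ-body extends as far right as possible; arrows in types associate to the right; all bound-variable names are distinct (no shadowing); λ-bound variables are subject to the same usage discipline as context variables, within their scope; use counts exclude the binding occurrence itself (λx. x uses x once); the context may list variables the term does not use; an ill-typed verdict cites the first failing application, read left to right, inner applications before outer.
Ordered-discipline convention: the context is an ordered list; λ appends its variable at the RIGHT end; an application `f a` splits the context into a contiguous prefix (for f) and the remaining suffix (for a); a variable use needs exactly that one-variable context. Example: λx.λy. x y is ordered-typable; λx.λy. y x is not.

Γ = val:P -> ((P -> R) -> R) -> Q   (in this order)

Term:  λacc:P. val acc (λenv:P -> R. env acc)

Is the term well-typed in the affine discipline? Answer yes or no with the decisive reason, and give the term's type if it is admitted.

no — repeated use of acc ×2
use counts: val ×1, acc [bound] ×2, env [bound] ×1
use order (left to right): val, acc, env, acc
typing: well-typed at P -> Q
summary: ordered ✗ · linear ✗ · affine ✗ · relevant ✓ · unrestricted ✓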